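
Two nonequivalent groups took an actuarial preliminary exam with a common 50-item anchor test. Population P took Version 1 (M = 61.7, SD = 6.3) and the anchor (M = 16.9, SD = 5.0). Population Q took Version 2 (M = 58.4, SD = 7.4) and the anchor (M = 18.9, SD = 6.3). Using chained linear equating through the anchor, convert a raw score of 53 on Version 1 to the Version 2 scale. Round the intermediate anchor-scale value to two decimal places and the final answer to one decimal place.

47.9

Version 1 → anchor (Population P): v = (5.0/6.3)(53 − 61.7) + 16.9 = 10.00
anchor → Version 2 (Population Q): y = (7.4/6.3)(10.00 − 18.9) + 58.4 = 47.9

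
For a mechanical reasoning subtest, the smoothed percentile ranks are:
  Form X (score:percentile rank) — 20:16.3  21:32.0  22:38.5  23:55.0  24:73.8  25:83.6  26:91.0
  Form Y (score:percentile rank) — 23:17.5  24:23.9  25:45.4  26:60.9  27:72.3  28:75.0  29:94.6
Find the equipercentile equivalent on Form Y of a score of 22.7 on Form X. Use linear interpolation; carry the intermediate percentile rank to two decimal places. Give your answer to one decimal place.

25.3

PR of 22.7 on Form X: 38.5 + (22.7 − 22)/(23 − 22) × (55.0 − 38.5) = 50.05
On Form Y, PR 50.05 falls between score 25 (PR 45.4) and 26 (PR 60.9).
Interpolate: 25 + (50.05 − 45.4)/(60.9 − 45.4) × (26 − 25) = 25.3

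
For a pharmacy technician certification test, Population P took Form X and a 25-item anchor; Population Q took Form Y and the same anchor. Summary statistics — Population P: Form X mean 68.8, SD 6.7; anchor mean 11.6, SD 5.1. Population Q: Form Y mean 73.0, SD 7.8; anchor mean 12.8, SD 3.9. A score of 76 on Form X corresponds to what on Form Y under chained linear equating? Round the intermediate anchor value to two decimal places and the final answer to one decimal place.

Form X → anchor (Population P): v = (5.1/6.7)(76 − 68.8) + 11.6 = 17.08
anchor → Form Y (Population Q): y = (7.8/3.9)(17.08 − 12.8) + 73.0 = 81.6

81.6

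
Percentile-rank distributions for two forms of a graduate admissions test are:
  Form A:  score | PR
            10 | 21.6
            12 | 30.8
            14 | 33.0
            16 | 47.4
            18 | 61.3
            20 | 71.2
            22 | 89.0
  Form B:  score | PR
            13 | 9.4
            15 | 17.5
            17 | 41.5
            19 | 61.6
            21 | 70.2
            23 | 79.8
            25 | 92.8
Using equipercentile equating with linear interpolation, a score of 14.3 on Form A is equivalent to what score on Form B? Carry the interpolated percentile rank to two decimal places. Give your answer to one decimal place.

PR of 14.3 on Form A: 33.0 + (14.3 − 14)/(16 − 14) × (47.4 − 33.0) = 35.16
On Form B, PR 35.16 falls between score 15 (PR 17.5) and 17 (PR 41.5).
Interpolate: 15 + (35.16 − 17.5)/(41.5 − 17.5) × (17 − 15) = 16.5

16.5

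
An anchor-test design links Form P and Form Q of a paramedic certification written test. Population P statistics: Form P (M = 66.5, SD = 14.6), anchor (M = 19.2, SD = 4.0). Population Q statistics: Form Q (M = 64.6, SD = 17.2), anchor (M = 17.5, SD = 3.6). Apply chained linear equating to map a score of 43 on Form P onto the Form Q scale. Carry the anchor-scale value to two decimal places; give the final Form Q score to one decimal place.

42.0

Form P → anchor (Population P): v = (4.0/14.6)(43 − 66.5) + 19.2 = 12.76
anchor → Form Q (Population Q): y = (17.2/3.6)(12.76 − 17.5) + 64.6 = 42.0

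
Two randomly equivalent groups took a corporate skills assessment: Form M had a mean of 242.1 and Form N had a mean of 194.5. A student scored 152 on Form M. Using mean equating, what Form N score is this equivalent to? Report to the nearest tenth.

104.4

Mean equating: y = x + (M_Y − M_X) = 152 + (194.5 − 242.1) = 104.4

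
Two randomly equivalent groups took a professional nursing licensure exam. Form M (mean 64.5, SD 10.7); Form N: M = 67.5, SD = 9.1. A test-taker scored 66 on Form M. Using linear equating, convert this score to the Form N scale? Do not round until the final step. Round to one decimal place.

68.8

Linear equating: y = (SD_Y/SD_X)(x − M_X) + M_Y
y = (9.1/10.7)(66 − 64.5) + 67.5
y = 0.850467 × 1.5 + 67.5 = 1.2757 + 67.5 = 68.8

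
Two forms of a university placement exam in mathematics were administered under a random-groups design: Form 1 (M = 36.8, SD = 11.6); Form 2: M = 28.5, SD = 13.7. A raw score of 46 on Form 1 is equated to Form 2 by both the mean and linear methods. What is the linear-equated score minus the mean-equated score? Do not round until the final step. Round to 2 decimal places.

Mean-equated: 46 + (28.5 − 36.8) = 37.70
Linear-equated: (13.7/11.6)(46 − 36.8) + 28.5 = 39.366
Difference = 39.366 − 37.70 = 1.67

1.67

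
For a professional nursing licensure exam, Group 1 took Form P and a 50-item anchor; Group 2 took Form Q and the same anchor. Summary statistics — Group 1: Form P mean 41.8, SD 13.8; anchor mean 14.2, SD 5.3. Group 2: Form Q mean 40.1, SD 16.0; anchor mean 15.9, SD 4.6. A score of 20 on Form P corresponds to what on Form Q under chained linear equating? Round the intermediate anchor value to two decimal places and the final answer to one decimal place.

5.1

Form P → anchor (Group 1): v = (5.3/13.8)(20 − 41.8) + 14.2 = 5.83
anchor → Form Q (Group 2): y = (16.0/4.6)(5.83 − 15.9) + 40.1 = 5.1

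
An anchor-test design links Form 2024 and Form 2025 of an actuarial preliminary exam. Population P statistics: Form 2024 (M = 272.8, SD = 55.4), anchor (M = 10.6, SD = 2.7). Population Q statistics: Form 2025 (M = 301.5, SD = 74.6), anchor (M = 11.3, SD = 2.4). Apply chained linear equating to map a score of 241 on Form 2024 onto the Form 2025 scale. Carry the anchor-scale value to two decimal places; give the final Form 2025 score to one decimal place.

Form 2024 → anchor (Population P): v = (2.7/55.4)(241 − 272.8) + 10.6 = 9.05
anchor → Form 2025 (Population Q): y = (74.6/2.4)(9.05 − 11.3) + 301.5 = 231.6

231.6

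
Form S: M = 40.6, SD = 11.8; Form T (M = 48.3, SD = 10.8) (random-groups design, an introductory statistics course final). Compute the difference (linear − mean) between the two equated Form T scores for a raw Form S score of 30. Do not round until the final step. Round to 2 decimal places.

0.90

Mean-equated: 30 + (48.3 − 40.6) = 37.70
Linear-equated: (10.8/11.8)(30 − 40.6) + 48.3 = 38.598
Difference = 38.598 − 37.70 = 0.90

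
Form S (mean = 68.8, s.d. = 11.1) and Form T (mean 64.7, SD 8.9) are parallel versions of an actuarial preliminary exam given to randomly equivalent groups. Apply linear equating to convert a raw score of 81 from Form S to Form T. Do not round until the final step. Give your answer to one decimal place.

Linear equating: y = (SD_Y/SD_X)(x − M_X) + M_Y
y = (8.9/11.1)(81 − 68.8) + 64.7
y = 0.801802 × 12.2 + 64.7 = 9.7820 + 64.7 = 74.5

74.5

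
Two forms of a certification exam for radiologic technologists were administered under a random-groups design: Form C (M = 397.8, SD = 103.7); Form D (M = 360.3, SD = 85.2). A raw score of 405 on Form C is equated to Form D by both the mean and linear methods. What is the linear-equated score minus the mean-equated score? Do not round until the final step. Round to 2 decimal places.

-1.28

Mean-equated: 405 + (360.3 − 397.8) = 367.50
Linear-equated: (85.2/103.7)(405 − 397.8) + 360.3 = 366.216
Difference = 366.216 − 367.50 = -1.28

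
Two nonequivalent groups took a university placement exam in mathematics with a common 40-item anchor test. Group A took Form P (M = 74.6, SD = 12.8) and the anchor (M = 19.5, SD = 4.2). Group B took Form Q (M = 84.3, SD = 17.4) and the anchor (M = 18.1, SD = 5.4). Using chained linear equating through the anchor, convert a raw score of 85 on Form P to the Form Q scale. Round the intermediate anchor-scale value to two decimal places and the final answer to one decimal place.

Form P → anchor (Group A): v = (4.2/12.8)(85 − 74.6) + 19.5 = 22.91
anchor → Form Q (Group B): y = (17.4/5.4)(22.91 − 18.1) + 84.3 = 99.8

99.8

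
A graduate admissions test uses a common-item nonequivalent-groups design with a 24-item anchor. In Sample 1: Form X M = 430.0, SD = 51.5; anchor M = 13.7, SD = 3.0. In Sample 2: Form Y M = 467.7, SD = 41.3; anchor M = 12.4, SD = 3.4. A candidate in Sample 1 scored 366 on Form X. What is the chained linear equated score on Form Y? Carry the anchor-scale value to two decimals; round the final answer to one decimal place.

Form X → anchor (Sample 1): v = (3.0/51.5)(366 − 430.0) + 13.7 = 9.97
anchor → Form Y (Sample 2): y = (41.3/3.4)(9.97 − 12.4) + 467.7 = 438.2

438.2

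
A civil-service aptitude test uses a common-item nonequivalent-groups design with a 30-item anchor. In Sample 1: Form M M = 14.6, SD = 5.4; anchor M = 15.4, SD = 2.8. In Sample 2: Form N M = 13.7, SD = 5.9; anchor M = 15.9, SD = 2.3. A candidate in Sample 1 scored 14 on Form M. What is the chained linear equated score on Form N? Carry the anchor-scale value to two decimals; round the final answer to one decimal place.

Form M → anchor (Sample 1): v = (2.8/5.4)(14 − 14.6) + 15.4 = 15.09
anchor → Form N (Sample 2): y = (5.9/2.3)(15.09 − 15.9) + 13.7 = 11.6

11.6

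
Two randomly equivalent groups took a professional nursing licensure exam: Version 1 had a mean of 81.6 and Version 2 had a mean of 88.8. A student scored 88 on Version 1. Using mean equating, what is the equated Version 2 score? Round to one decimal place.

Mean equating: y = x + (M_Y − M_X) = 88 + (88.8 − 81.6) = 95.2

95.2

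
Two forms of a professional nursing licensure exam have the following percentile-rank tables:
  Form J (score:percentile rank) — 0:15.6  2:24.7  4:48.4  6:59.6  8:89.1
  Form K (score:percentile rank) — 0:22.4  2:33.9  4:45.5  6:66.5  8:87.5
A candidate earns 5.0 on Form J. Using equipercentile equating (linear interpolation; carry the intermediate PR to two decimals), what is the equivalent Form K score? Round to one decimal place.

4.8

PR of 5.0 on Form J: 48.4 + (5.0 − 4)/(6 − 4) × (59.6 − 48.4) = 54.00
On Form K, PR 54.00 falls between score 4 (PR 45.5) and 6 (PR 66.5).
Interpolate: 4 + (54.00 − 45.5)/(66.5 − 45.5) × (6 − 4) = 4.8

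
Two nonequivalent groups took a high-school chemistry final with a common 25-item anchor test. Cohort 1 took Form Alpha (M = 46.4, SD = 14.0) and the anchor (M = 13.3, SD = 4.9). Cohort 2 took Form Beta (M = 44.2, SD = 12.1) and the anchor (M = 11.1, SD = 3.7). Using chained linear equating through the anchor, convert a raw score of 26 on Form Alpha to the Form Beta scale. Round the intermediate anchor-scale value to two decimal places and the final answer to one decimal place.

28.0

Form Alpha → anchor (Cohort 1): v = (4.9/14.0)(26 − 46.4) + 13.3 = 6.16
anchor → Form Beta (Cohort 2): y = (12.1/3.7)(6.16 − 11.1) + 44.2 = 28.0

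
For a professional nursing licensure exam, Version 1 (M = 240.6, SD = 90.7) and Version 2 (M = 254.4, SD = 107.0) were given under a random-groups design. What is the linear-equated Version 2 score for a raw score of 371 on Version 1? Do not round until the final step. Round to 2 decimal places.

Linear equating: y = (SD_Y/SD_X)(x − M_X) + M_Y
y = (107.0/90.7)(371 − 240.6) + 254.4
y = 1.179713 × 130.4 + 254.4 = 153.8346 + 254.4 = 408.23

408.23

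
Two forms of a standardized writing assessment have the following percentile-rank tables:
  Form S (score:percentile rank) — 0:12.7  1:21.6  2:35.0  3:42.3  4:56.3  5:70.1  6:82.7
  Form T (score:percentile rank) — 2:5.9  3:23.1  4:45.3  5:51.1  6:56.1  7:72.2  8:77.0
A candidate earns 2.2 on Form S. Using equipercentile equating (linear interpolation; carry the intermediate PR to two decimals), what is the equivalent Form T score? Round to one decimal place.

3.6

PR of 2.2 on Form S: 35.0 + (2.2 − 2)/(3 − 2) × (42.3 − 35.0) = 36.46
On Form T, PR 36.46 falls between score 3 (PR 23.1) and 4 (PR 45.3).
Interpolate: 3 + (36.46 − 23.1)/(45.3 − 23.1) × (4 − 3) = 3.6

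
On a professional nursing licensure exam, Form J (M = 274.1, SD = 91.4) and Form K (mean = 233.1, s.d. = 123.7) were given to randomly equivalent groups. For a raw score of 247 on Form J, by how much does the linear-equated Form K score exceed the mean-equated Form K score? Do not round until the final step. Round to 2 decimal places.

-9.58

Mean-equated: 247 + (233.1 − 274.1) = 206.00
Linear-equated: (123.7/91.4)(247 − 274.1) + 233.1 = 196.423
Difference = 196.423 − 206.00 = -9.58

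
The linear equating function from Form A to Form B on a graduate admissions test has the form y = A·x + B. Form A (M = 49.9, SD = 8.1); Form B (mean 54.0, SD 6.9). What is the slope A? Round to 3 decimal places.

A = SD_Y / SD_X = 6.9 / 8.1 = 0.852

0.852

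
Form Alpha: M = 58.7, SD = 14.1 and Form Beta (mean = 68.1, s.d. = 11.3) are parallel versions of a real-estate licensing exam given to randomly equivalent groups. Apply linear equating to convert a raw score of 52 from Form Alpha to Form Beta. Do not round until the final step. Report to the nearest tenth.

62.7

Linear equating: y = (SD_Y/SD_X)(x − M_X) + M_Y
y = (11.3/14.1)(52 − 58.7) + 68.1
y = 0.801418 × -6.7 + 68.1 = -5.3695 + 68.1 = 62.7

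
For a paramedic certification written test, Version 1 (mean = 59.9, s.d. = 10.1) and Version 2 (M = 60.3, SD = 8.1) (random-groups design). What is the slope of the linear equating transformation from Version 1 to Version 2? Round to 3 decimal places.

A = SD_Y / SD_X = 8.1 / 10.1 = 0.802

0.802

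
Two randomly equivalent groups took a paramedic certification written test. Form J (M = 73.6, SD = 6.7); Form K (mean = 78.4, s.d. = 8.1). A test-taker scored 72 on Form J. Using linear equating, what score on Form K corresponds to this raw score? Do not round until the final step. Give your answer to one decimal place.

76.5

Linear equating: y = (SD_Y/SD_X)(x − M_X) + M_Y
y = (8.1/6.7)(72 − 73.6) + 78.4
y = 1.208955 × -1.6 + 78.4 = -1.9343 + 78.4 = 76.5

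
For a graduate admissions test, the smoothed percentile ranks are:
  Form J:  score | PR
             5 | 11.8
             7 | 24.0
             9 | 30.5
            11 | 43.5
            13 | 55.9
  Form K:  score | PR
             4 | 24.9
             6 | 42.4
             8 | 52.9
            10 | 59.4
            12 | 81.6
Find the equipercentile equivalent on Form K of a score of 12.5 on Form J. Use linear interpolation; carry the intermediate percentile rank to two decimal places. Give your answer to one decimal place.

8.0

PR of 12.5 on Form J: 43.5 + (12.5 − 11)/(13 − 11) × (55.9 − 43.5) = 52.80
On Form K, PR 52.80 falls between score 6 (PR 42.4) and 8 (PR 52.9).
Interpolate: 6 + (52.80 − 42.4)/(52.9 − 42.4) × (8 − 6) = 8.0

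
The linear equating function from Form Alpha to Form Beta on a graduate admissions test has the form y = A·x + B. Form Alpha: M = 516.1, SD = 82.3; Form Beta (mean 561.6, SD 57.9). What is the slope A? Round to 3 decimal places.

A = SD_Y / SD_X = 57.9 / 82.3 = 0.704

0.704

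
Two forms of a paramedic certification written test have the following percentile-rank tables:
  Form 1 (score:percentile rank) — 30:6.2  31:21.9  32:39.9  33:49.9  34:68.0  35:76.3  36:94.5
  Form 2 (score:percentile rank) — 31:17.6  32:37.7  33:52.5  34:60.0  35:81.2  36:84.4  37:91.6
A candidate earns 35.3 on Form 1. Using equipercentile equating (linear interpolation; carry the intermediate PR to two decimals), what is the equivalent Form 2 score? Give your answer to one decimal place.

35.2

PR of 35.3 on Form 1: 76.3 + (35.3 − 35)/(36 − 35) × (94.5 − 76.3) = 81.76
On Form 2, PR 81.76 falls between score 35 (PR 81.2) and 36 (PR 84.4).
Interpolate: 35 + (81.76 − 81.2)/(84.4 − 81.2) × (36 − 35) = 35.2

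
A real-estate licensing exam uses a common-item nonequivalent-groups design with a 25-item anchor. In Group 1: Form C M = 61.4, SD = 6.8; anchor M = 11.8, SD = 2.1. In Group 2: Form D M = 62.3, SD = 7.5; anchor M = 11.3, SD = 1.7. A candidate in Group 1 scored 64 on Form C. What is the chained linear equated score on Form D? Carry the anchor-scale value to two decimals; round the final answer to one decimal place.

Form C → anchor (Group 1): v = (2.1/6.8)(64 − 61.4) + 11.8 = 12.60
anchor → Form D (Group 2): y = (7.5/1.7)(12.60 − 11.3) + 62.3 = 68.0

68.0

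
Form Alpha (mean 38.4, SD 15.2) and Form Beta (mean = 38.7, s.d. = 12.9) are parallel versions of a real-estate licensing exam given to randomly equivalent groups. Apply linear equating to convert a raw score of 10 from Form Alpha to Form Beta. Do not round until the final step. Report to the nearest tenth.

14.6

Linear equating: y = (SD_Y/SD_X)(x − M_X) + M_Y
y = (12.9/15.2)(10 − 38.4) + 38.7
y = 0.848684 × -28.4 + 38.7 = -24.1026 + 38.7 = 14.6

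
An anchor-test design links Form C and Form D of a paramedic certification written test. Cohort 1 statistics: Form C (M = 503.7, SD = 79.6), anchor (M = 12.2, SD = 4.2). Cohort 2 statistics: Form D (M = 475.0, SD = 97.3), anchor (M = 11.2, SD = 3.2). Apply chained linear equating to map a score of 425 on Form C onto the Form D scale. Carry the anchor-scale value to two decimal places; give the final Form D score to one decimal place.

Form C → anchor (Cohort 1): v = (4.2/79.6)(425 − 503.7) + 12.2 = 8.05
anchor → Form D (Cohort 2): y = (97.3/3.2)(8.05 − 11.2) + 475.0 = 379.2

379.2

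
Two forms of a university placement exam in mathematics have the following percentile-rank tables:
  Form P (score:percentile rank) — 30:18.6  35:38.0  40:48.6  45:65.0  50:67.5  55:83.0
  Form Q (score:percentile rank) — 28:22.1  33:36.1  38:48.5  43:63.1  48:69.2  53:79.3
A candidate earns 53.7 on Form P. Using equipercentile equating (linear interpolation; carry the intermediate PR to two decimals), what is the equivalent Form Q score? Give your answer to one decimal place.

52.8

PR of 53.7 on Form P: 67.5 + (53.7 − 50)/(55 − 50) × (83.0 − 67.5) = 78.97
On Form Q, PR 78.97 falls between score 48 (PR 69.2) and 53 (PR 79.3).
Interpolate: 48 + (78.97 − 69.2)/(79.3 − 69.2) × (53 − 48) = 52.8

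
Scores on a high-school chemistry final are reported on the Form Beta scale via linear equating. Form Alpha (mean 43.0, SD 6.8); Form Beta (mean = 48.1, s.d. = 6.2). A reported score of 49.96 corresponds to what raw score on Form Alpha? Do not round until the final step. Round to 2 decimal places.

45.04

Invert y = (SD_Y/SD_X)(x − M_X) + M_Y:
x = (SD_X/SD_Y)(y − M_Y) + M_X = (6.8/6.2)(49.96 − 48.1) + 43.0
x = 1.096774 × 1.860 + 43.0 = 45.04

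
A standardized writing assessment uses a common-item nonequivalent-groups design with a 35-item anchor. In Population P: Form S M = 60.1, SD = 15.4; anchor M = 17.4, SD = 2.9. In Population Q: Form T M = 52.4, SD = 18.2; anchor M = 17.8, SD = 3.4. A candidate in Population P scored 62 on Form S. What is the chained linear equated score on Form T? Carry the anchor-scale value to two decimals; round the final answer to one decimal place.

Form S → anchor (Population P): v = (2.9/15.4)(62 − 60.1) + 17.4 = 17.76
anchor → Form T (Population Q): y = (18.2/3.4)(17.76 − 17.8) + 52.4 = 52.2

52.2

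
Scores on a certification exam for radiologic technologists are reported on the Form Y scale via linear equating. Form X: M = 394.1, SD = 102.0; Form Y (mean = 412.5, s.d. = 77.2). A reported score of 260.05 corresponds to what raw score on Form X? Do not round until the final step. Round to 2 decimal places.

192.68

Invert y = (SD_Y/SD_X)(x − M_X) + M_Y:
x = (SD_X/SD_Y)(y − M_Y) + M_X = (102.0/77.2)(260.05 − 412.5) + 394.1
x = 1.321244 × -152.450 + 394.1 = 192.68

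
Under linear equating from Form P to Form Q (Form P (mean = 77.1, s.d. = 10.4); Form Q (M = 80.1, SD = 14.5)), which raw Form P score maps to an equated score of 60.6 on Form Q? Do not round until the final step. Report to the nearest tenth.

Invert y = (SD_Y/SD_X)(x − M_X) + M_Y:
x = (SD_X/SD_Y)(y − M_Y) + M_X = (10.4/14.5)(60.6 − 80.1) + 77.1
x = 0.717241 × -19.500 + 77.1 = 63.1

63.1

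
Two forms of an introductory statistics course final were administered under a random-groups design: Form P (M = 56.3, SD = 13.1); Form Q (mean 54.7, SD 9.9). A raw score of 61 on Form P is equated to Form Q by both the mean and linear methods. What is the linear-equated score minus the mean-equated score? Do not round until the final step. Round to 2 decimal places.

-1.15

Mean-equated: 61 + (54.7 − 56.3) = 59.40
Linear-equated: (9.9/13.1)(61 − 56.3) + 54.7 = 58.252
Difference = 58.252 − 59.40 = -1.15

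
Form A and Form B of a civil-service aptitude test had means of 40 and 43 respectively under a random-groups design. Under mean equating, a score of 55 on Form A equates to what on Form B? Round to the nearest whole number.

58

Mean equating: y = x + (M_Y − M_X) = 55 + (43 − 40) = 58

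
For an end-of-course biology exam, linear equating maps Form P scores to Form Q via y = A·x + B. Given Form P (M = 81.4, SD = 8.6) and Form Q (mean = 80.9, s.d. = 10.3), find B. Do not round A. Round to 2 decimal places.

A = SD_Y / SD_X = 10.3 / 8.6 = 1.197674
B = M_Y − A·M_X = 80.9 − 1.197674 × 81.4 = -16.59

-16.59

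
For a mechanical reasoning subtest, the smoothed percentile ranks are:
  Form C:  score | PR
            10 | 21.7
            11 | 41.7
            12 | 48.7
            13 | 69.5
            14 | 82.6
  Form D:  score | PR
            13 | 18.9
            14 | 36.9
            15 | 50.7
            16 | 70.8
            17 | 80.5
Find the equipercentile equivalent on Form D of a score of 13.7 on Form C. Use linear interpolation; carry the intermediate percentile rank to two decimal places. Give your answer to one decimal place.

PR of 13.7 on Form C: 69.5 + (13.7 − 13)/(14 − 13) × (82.6 − 69.5) = 78.67
On Form D, PR 78.67 falls between score 16 (PR 70.8) and 17 (PR 80.5).
Interpolate: 16 + (78.67 − 70.8)/(80.5 − 70.8) × (17 − 16) = 16.8

16.8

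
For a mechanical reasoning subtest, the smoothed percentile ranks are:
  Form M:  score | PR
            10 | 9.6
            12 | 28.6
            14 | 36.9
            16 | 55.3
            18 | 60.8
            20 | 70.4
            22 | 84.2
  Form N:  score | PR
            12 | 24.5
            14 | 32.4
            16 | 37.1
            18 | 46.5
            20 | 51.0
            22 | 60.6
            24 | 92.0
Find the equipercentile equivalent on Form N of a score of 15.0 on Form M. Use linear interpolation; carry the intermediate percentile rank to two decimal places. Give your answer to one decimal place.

PR of 15.0 on Form M: 36.9 + (15.0 − 14)/(16 − 14) × (55.3 − 36.9) = 46.10
On Form N, PR 46.10 falls between score 16 (PR 37.1) and 18 (PR 46.5).
Interpolate: 16 + (46.10 − 37.1)/(46.5 − 37.1) × (18 − 16) = 17.9

17.9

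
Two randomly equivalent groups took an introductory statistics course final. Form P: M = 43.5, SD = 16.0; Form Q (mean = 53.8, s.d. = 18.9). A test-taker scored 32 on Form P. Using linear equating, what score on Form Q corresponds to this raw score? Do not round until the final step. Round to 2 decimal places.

40.22

Linear equating: y = (SD_Y/SD_X)(x − M_X) + M_Y
y = (18.9/16.0)(32 − 43.5) + 53.8
y = 1.181250 × -11.5 + 53.8 = -13.5844 + 53.8 = 40.22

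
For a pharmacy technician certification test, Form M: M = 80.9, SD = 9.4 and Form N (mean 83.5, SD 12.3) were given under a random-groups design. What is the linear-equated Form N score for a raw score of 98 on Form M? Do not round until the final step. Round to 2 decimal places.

105.88

Linear equating: y = (SD_Y/SD_X)(x − M_X) + M_Y
y = (12.3/9.4)(98 − 80.9) + 83.5
y = 1.308511 × 17.1 + 83.5 = 22.3755 + 83.5 = 105.88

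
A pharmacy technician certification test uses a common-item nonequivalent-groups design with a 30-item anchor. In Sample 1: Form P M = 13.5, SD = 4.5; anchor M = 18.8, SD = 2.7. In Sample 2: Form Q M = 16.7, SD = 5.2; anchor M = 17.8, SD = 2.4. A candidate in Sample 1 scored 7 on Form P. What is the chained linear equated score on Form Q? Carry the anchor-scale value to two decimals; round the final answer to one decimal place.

Form P → anchor (Sample 1): v = (2.7/4.5)(7 − 13.5) + 18.8 = 14.90
anchor → Form Q (Sample 2): y = (5.2/2.4)(14.90 − 17.8) + 16.7 = 10.4

10.4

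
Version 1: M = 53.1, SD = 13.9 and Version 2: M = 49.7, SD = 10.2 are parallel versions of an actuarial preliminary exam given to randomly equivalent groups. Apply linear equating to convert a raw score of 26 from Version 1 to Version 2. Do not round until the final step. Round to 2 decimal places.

29.81

Linear equating: y = (SD_Y/SD_X)(x − M_X) + M_Y
y = (10.2/13.9)(26 − 53.1) + 49.7
y = 0.733813 × -27.1 + 49.7 = -19.8863 + 49.7 = 29.81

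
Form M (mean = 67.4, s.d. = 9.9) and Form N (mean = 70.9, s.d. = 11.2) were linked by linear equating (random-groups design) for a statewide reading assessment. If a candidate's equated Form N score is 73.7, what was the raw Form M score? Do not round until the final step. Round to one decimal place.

Invert y = (SD_Y/SD_X)(x − M_X) + M_Y:
x = (SD_X/SD_Y)(y − M_Y) + M_X = (9.9/11.2)(73.7 − 70.9) + 67.4
x = 0.883929 × 2.800 + 67.4 = 69.9

69.9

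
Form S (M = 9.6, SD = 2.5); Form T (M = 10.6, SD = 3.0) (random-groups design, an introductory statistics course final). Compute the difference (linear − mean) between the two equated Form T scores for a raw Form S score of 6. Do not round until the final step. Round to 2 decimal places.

Mean-equated: 6 + (10.6 − 9.6) = 7.00
Linear-equated: (3.0/2.5)(6 − 9.6) + 10.6 = 6.280
Difference = 6.280 − 7.00 = -0.72

-0.72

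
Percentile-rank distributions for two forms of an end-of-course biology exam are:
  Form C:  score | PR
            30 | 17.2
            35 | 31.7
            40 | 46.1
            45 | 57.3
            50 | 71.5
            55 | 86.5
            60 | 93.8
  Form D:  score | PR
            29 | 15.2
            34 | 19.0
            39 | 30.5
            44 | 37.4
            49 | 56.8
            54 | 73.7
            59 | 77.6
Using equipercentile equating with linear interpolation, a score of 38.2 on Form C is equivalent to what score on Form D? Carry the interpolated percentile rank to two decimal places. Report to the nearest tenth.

PR of 38.2 on Form C: 31.7 + (38.2 − 35)/(40 − 35) × (46.1 − 31.7) = 40.92
On Form D, PR 40.92 falls between score 44 (PR 37.4) and 49 (PR 56.8).
Interpolate: 44 + (40.92 − 37.4)/(56.8 − 37.4) × (49 − 44) = 44.9

44.9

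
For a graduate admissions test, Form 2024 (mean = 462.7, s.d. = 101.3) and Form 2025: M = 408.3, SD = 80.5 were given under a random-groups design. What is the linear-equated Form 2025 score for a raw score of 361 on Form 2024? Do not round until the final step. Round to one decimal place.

327.5

Linear equating: y = (SD_Y/SD_X)(x − M_X) + M_Y
y = (80.5/101.3)(361 − 462.7) + 408.3
y = 0.794669 × -101.7 + 408.3 = -80.8179 + 408.3 = 327.5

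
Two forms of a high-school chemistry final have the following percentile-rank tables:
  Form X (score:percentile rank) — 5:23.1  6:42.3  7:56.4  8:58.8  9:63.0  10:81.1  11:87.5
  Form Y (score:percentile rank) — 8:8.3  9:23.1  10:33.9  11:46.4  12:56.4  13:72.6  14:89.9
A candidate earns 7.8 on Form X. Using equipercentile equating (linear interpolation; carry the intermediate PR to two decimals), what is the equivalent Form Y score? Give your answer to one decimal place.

PR of 7.8 on Form X: 56.4 + (7.8 − 7)/(8 − 7) × (58.8 − 56.4) = 58.32
On Form Y, PR 58.32 falls between score 12 (PR 56.4) and 13 (PR 72.6).
Interpolate: 12 + (58.32 − 56.4)/(72.6 − 56.4) × (13 − 12) = 12.1

12.1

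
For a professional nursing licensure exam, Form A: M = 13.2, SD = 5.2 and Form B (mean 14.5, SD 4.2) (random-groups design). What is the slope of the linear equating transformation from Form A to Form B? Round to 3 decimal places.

0.808

A = SD_Y / SD_X = 4.2 / 5.2 = 0.808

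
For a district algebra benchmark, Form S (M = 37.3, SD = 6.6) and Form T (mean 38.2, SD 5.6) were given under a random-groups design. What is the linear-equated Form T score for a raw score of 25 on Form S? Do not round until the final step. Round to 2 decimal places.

27.76

Linear equating: y = (SD_Y/SD_X)(x − M_X) + M_Y
y = (5.6/6.6)(25 − 37.3) + 38.2
y = 0.848485 × -12.3 + 38.2 = -10.4364 + 38.2 = 27.76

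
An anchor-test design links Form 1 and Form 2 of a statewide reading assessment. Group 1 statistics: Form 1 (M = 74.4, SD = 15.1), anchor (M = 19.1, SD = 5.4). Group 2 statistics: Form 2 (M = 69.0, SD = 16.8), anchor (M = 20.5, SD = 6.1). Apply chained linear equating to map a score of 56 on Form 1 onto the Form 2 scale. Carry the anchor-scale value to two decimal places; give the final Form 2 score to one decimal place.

Form 1 → anchor (Group 1): v = (5.4/15.1)(56 − 74.4) + 19.1 = 12.52
anchor → Form 2 (Group 2): y = (16.8/6.1)(12.52 − 20.5) + 69.0 = 47.0

47.0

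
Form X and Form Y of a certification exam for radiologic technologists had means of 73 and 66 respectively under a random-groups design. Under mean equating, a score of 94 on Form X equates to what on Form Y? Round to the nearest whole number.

Mean equating: y = x + (M_Y − M_X) = 94 + (66 − 73) = 87

87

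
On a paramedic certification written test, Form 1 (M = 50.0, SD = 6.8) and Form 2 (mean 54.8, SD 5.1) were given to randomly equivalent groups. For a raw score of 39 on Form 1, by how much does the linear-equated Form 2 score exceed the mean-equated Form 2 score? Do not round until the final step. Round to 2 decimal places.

Mean-equated: 39 + (54.8 − 50.0) = 43.80
Linear-equated: (5.1/6.8)(39 − 50.0) + 54.8 = 46.550
Difference = 46.550 − 43.80 = 2.75

2.75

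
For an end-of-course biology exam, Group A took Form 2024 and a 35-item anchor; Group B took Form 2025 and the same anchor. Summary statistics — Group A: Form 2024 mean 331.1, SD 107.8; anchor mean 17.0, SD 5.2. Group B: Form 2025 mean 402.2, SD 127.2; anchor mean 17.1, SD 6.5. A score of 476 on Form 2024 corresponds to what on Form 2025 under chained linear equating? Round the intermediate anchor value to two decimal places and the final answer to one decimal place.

537.0

Form 2024 → anchor (Group A): v = (5.2/107.8)(476 − 331.1) + 17.0 = 23.99
anchor → Form 2025 (Group B): y = (127.2/6.5)(23.99 − 17.1) + 402.2 = 537.0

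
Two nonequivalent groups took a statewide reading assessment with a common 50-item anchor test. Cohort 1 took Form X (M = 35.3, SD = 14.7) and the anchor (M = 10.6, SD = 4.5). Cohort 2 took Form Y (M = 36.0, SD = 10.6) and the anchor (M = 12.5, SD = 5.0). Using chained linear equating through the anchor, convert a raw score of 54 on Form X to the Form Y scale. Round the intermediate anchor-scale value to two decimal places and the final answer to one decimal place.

44.1

Form X → anchor (Cohort 1): v = (4.5/14.7)(54 − 35.3) + 10.6 = 16.32
anchor → Form Y (Cohort 2): y = (10.6/5.0)(16.32 − 12.5) + 36.0 = 44.1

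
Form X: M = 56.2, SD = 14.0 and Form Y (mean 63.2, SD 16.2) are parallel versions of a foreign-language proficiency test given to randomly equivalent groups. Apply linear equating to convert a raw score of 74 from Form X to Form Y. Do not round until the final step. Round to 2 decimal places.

Linear equating: y = (SD_Y/SD_X)(x − M_X) + M_Y
y = (16.2/14.0)(74 − 56.2) + 63.2
y = 1.157143 × 17.8 + 63.2 = 20.5971 + 63.2 = 83.80

83.80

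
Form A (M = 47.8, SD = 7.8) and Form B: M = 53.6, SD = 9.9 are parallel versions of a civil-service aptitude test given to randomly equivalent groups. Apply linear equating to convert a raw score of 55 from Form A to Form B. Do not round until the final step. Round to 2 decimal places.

Linear equating: y = (SD_Y/SD_X)(x − M_X) + M_Y
y = (9.9/7.8)(55 − 47.8) + 53.6
y = 1.269231 × 7.2 + 53.6 = 9.1385 + 53.6 = 62.74

62.74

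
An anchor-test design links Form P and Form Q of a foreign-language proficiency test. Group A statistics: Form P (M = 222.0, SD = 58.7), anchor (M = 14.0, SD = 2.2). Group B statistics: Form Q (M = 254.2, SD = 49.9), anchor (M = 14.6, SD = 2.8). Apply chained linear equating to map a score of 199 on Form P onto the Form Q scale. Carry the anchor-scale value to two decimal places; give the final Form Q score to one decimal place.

Form P → anchor (Group A): v = (2.2/58.7)(199 − 222.0) + 14.0 = 13.14
anchor → Form Q (Group B): y = (49.9/2.8)(13.14 − 14.6) + 254.2 = 228.2

228.2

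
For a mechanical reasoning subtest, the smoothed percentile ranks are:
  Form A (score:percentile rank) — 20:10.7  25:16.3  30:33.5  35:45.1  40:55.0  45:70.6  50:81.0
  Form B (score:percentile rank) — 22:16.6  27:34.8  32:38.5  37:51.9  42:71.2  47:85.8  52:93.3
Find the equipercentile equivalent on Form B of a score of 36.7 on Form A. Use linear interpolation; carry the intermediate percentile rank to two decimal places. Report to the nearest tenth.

35.7

PR of 36.7 on Form A: 45.1 + (36.7 − 35)/(40 − 35) × (55.0 − 45.1) = 48.47
On Form B, PR 48.47 falls between score 32 (PR 38.5) and 37 (PR 51.9).
Interpolate: 32 + (48.47 − 38.5)/(51.9 − 38.5) × (37 − 32) = 35.7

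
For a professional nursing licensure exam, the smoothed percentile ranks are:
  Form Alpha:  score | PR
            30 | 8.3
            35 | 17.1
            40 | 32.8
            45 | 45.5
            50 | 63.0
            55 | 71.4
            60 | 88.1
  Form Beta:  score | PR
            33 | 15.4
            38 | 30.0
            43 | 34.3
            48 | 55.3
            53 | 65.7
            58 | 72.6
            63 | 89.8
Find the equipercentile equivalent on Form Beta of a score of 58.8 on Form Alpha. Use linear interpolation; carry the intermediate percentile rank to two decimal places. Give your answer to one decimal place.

PR of 58.8 on Form Alpha: 71.4 + (58.8 − 55)/(60 − 55) × (88.1 − 71.4) = 84.09
On Form Beta, PR 84.09 falls between score 58 (PR 72.6) and 63 (PR 89.8).
Interpolate: 58 + (84.09 − 72.6)/(89.8 − 72.6) × (63 − 58) = 61.3

61.3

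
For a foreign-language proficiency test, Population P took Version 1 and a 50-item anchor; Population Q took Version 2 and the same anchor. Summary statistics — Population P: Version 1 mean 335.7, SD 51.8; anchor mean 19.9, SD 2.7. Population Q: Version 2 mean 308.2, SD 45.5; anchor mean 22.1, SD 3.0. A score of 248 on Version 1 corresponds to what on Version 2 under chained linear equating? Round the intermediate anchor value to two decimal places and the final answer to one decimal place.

205.5

Version 1 → anchor (Population P): v = (2.7/51.8)(248 − 335.7) + 19.9 = 15.33
anchor → Version 2 (Population Q): y = (45.5/3.0)(15.33 − 22.1) + 308.2 = 205.5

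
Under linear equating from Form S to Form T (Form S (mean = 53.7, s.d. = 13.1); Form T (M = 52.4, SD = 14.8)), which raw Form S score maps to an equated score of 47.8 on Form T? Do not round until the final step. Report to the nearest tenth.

49.6

Invert y = (SD_Y/SD_X)(x − M_X) + M_Y:
x = (SD_X/SD_Y)(y − M_Y) + M_X = (13.1/14.8)(47.8 − 52.4) + 53.7
x = 0.885135 × -4.600 + 53.7 = 49.6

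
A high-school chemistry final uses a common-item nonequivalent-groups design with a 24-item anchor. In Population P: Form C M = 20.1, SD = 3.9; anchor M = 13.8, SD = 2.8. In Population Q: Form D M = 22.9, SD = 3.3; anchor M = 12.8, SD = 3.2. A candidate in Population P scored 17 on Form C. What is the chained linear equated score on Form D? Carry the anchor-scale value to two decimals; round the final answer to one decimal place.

21.6

Form C → anchor (Population P): v = (2.8/3.9)(17 − 20.1) + 13.8 = 11.57
anchor → Form D (Population Q): y = (3.3/3.2)(11.57 − 12.8) + 22.9 = 21.6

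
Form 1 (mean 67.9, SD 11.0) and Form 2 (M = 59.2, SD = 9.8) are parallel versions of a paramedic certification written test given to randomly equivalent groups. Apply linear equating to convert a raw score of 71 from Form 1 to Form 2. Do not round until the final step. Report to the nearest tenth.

Linear equating: y = (SD_Y/SD_X)(x − M_X) + M_Y
y = (9.8/11.0)(71 − 67.9) + 59.2
y = 0.890909 × 3.1 + 59.2 = 2.7618 + 59.2 = 62.0

62.0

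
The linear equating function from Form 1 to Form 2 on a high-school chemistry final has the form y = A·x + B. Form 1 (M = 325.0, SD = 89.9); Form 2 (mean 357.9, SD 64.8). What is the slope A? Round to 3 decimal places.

0.721

A = SD_Y / SD_X = 64.8 / 89.9 = 0.721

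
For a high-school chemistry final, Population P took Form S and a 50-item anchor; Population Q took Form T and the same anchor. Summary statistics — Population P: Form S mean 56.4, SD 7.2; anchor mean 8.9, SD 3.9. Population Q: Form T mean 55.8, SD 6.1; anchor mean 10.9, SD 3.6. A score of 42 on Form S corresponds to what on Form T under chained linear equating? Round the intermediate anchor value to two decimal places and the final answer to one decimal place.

39.2

Form S → anchor (Population P): v = (3.9/7.2)(42 − 56.4) + 8.9 = 1.10
anchor → Form T (Population Q): y = (6.1/3.6)(1.10 − 10.9) + 55.8 = 39.2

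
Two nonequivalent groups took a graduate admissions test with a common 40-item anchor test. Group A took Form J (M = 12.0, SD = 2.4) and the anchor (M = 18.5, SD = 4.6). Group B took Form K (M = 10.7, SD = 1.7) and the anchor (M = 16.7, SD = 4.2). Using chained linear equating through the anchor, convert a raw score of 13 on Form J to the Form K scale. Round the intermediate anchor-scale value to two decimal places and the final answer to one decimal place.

Form J → anchor (Group A): v = (4.6/2.4)(13 − 12.0) + 18.5 = 20.42
anchor → Form K (Group B): y = (1.7/4.2)(20.42 − 16.7) + 10.7 = 12.2

12.2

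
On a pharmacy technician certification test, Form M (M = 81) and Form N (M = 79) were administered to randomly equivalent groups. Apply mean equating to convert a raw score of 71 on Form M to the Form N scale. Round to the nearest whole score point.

69

Mean equating: y = x + (M_Y − M_X) = 71 + (79 − 81) = 69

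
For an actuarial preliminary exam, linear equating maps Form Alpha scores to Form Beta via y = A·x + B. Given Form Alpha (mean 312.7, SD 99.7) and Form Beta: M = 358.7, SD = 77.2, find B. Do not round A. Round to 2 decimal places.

A = SD_Y / SD_X = 77.2 / 99.7 = 0.774323
B = M_Y − A·M_X = 358.7 − 0.774323 × 312.7 = 116.57

116.57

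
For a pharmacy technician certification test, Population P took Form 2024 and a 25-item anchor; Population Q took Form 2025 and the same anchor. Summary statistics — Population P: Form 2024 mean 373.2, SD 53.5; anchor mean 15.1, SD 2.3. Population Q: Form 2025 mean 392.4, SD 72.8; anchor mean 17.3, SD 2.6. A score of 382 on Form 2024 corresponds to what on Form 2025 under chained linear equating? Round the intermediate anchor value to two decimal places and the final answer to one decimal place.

341.4

Form 2024 → anchor (Population P): v = (2.3/53.5)(382 − 373.2) + 15.1 = 15.48
anchor → Form 2025 (Population Q): y = (72.8/2.6)(15.48 − 17.3) + 392.4 = 341.4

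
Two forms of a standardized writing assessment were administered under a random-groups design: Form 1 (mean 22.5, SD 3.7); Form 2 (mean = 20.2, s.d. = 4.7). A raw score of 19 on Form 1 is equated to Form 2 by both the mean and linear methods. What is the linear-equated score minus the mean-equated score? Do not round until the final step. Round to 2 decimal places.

-0.95

Mean-equated: 19 + (20.2 − 22.5) = 16.70
Linear-equated: (4.7/3.7)(19 − 22.5) + 20.2 = 15.754
Difference = 15.754 − 16.70 = -0.95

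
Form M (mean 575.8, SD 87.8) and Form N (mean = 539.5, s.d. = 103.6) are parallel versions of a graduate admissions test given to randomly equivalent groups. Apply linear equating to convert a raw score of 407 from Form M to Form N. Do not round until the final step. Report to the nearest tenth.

Linear equating: y = (SD_Y/SD_X)(x − M_X) + M_Y
y = (103.6/87.8)(407 − 575.8) + 539.5
y = 1.179954 × -168.8 + 539.5 = -199.1763 + 539.5 = 340.3

340.3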